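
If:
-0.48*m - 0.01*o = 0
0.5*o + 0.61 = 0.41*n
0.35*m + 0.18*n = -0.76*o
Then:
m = 0.01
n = 1.15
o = -0.28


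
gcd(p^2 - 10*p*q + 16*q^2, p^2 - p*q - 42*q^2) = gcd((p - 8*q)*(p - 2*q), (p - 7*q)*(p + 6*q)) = 1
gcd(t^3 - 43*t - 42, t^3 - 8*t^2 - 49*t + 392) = t - 7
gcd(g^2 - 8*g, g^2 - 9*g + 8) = g - 8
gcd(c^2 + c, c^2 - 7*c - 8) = c + 1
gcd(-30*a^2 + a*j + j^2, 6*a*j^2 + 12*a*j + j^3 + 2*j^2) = 6*a + j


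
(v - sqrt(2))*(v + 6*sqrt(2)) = v^2 + 5*sqrt(2)*v - 12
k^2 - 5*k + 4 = (k - 4)*(k - 1)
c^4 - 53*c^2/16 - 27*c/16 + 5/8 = (c - 2)*(c - 1/4)*(c + 1)*(c + 5/4)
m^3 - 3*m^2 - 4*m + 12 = (m - 3)*(m - 2)*(m + 2)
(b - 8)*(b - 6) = b^2 - 14*b + 48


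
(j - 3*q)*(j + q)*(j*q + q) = j^3*q - 2*j^2*q^2 + j^2*q - 3*j*q^3 - 2*j*q^2 - 3*q^3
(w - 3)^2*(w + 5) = w^3 - w^2 - 21*w + 45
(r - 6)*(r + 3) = r^2 - 3*r - 18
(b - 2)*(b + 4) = b^2 + 2*b - 8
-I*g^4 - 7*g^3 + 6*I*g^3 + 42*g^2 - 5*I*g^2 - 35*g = g*(g - 5)*(g - 7*I)*(-I*g + I)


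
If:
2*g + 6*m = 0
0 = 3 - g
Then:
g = 3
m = -1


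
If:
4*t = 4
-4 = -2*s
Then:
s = 2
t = 1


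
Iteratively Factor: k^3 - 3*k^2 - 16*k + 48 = (k + 4)*(k^2 - 7*k + 12) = (k - 3)*(k + 4)*(k - 4)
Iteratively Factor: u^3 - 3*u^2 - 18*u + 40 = (u - 2)*(u^2 - u - 20) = (u - 2)*(u + 4)*(u - 5)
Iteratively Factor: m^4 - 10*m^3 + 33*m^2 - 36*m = (m)*(m^3 - 10*m^2 + 33*m - 36) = m*(m - 3)*(m^2 - 7*m + 12) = m*(m - 3)^2*(m - 4)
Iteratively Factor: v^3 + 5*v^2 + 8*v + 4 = (v + 2)*(v^2 + 3*v + 2) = (v + 2)^2*(v + 1)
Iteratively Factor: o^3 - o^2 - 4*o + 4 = (o - 1)*(o^2 - 4) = (o - 1)*(o + 2)*(o - 2)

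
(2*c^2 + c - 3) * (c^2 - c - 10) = 2*c^4 - c^3 - 24*c^2 - 7*c + 30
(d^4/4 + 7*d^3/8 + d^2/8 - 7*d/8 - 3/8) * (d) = d^5/4 + 7*d^4/8 + d^3/8 - 7*d^2/8 - 3*d/8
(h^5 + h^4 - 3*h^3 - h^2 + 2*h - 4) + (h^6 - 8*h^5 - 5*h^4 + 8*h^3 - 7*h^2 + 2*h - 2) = h^6 - 7*h^5 - 4*h^4 + 5*h^3 - 8*h^2 + 4*h - 6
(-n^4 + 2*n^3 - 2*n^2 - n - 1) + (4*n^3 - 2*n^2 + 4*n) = -n^4 + 6*n^3 - 4*n^2 + 3*n - 1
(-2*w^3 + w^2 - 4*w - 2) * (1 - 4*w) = 8*w^4 - 6*w^3 + 17*w^2 + 4*w - 2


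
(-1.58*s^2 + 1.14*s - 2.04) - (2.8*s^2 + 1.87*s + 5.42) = -4.38*s^2 - 0.73*s - 7.46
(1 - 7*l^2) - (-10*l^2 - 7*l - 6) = 3*l^2 + 7*l + 7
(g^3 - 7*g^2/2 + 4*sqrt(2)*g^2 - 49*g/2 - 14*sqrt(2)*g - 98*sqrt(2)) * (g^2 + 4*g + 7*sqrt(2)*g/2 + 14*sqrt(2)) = g^5 + g^4/2 + 15*sqrt(2)*g^4/2 - 21*g^3/2 + 15*sqrt(2)*g^3/4 - 1155*sqrt(2)*g^2/4 - 84*g^2 - 1078*g - 735*sqrt(2)*g - 2744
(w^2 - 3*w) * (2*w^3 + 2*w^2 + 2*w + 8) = 2*w^5 - 4*w^4 - 4*w^3 + 2*w^2 - 24*w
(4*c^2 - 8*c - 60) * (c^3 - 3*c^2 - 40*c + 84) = 4*c^5 - 20*c^4 - 196*c^3 + 836*c^2 + 1728*c - 5040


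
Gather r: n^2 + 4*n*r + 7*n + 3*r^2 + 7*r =n^2 + 7*n + 3*r^2 + r*(4*n + 7)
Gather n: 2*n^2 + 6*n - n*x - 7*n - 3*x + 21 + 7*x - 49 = 2*n^2 + n*(-x - 1) + 4*x - 28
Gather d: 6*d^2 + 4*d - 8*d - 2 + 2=6*d^2 - 4*d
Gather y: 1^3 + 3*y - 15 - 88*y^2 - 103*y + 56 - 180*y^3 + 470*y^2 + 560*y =-180*y^3 + 382*y^2 + 460*y + 42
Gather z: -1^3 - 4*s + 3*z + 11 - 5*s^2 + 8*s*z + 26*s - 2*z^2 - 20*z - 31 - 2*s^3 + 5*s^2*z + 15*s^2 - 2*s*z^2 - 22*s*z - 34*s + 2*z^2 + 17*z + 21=-2*s^3 + 10*s^2 - 2*s*z^2 - 12*s + z*(5*s^2 - 14*s)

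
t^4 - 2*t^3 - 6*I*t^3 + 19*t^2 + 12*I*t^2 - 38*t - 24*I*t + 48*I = (t - 2)*(t - 8*I)*(t - I)*(t + 3*I)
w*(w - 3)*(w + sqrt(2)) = w^3 - 3*w^2 + sqrt(2)*w^2 - 3*sqrt(2)*w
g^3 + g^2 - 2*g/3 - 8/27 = (g - 2/3)*(g + 1/3)*(g + 4/3)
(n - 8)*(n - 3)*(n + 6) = n^3 - 5*n^2 - 42*n + 144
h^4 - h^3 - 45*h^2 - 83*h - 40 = (h - 8)*(h + 1)^2*(h + 5)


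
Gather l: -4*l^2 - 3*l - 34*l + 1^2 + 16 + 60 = -4*l^2 - 37*l + 77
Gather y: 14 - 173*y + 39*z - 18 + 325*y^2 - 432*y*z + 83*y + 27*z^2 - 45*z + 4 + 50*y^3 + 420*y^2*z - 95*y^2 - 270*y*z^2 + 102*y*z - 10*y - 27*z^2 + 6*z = 50*y^3 + y^2*(420*z + 230) + y*(-270*z^2 - 330*z - 100)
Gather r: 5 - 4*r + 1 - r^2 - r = -r^2 - 5*r + 6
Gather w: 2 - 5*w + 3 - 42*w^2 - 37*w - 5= -42*w^2 - 42*w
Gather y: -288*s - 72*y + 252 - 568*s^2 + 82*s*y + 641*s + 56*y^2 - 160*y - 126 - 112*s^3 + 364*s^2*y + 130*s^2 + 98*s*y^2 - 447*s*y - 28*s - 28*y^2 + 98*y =-112*s^3 - 438*s^2 + 325*s + y^2*(98*s + 28) + y*(364*s^2 - 365*s - 134) + 126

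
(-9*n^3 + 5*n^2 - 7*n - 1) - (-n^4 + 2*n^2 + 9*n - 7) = n^4 - 9*n^3 + 3*n^2 - 16*n + 6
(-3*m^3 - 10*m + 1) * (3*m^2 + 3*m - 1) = -9*m^5 - 9*m^4 - 27*m^3 - 27*m^2 + 13*m - 1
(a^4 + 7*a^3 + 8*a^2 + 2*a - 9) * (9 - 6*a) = -6*a^5 - 33*a^4 + 15*a^3 + 60*a^2 + 72*a - 81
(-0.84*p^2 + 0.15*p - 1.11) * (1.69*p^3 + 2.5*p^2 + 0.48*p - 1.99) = -1.4196*p^5 - 1.8465*p^4 - 1.9041*p^3 - 1.0314*p^2 - 0.8313*p + 2.2089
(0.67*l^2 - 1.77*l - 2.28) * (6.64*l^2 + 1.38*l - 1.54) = 4.4488*l^4 - 10.8282*l^3 - 18.6136*l^2 - 0.420599999999999*l + 3.5112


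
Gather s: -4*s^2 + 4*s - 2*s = -4*s^2 + 2*s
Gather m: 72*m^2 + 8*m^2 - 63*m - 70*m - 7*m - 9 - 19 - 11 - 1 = 80*m^2 - 140*m - 40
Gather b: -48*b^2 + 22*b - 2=-48*b^2 + 22*b - 2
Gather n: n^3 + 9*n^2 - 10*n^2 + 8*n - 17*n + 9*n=n^3 - n^2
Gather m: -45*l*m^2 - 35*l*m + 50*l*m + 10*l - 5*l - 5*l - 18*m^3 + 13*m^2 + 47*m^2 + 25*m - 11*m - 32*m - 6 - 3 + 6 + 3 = -18*m^3 + m^2*(60 - 45*l) + m*(15*l - 18)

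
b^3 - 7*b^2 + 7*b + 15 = (b - 5)*(b - 3)*(b + 1)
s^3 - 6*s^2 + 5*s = s*(s - 5)*(s - 1)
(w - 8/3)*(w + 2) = w^2 - 2*w/3 - 16/3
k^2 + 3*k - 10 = (k - 2)*(k + 5)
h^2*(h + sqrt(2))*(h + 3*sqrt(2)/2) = h^4 + 5*sqrt(2)*h^3/2 + 3*h^2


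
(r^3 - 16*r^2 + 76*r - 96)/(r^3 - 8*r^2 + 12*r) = (r - 8)/r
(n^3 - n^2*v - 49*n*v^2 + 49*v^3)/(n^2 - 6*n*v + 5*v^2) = (-n^2 + 49*v^2)/(-n + 5*v)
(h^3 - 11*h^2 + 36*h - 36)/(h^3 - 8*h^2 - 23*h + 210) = (h^2 - 5*h + 6)/(h^2 - 2*h - 35)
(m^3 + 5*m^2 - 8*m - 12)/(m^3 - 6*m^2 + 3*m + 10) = (m + 6)/(m - 5)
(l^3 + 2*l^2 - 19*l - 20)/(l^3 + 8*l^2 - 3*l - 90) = (l^2 - 3*l - 4)/(l^2 + 3*l - 18)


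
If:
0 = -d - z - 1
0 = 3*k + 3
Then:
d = -z - 1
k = -1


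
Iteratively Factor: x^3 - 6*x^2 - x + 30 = (x - 3)*(x^2 - 3*x - 10) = (x - 3)*(x + 2)*(x - 5)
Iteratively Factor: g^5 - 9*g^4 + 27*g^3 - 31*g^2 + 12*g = (g)*(g^4 - 9*g^3 + 27*g^2 - 31*g + 12) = g*(g - 3)*(g^3 - 6*g^2 + 9*g - 4) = g*(g - 3)*(g - 1)*(g^2 - 5*g + 4) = g*(g - 3)*(g - 1)^2*(g - 4)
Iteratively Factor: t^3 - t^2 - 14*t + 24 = (t - 2)*(t^2 + t - 12) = (t - 3)*(t - 2)*(t + 4)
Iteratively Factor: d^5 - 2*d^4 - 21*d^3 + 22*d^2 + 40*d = (d - 5)*(d^4 + 3*d^3 - 6*d^2 - 8*d) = (d - 5)*(d + 4)*(d^3 - d^2 - 2*d) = d*(d - 5)*(d + 4)*(d^2 - d - 2) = d*(d - 5)*(d - 2)*(d + 4)*(d + 1)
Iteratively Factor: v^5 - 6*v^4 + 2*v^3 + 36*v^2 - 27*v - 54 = (v - 3)*(v^4 - 3*v^3 - 7*v^2 + 15*v + 18) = (v - 3)^2*(v^3 - 7*v - 6) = (v - 3)^3*(v^2 + 3*v + 2) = (v - 3)^3*(v + 2)*(v + 1)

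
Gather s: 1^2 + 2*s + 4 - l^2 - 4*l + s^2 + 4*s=-l^2 - 4*l + s^2 + 6*s + 5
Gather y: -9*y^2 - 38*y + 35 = -9*y^2 - 38*y + 35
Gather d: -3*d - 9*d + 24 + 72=96 - 12*d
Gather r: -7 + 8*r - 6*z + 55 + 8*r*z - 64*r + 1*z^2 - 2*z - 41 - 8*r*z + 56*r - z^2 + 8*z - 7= 0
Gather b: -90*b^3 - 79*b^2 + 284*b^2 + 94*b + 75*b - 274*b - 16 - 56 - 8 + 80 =-90*b^3 + 205*b^2 - 105*b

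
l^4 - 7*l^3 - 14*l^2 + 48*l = l*(l - 8)*(l - 2)*(l + 3)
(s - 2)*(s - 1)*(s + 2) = s^3 - s^2 - 4*s + 4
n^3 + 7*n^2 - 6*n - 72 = (n - 3)*(n + 4)*(n + 6)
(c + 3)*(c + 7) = c^2 + 10*c + 21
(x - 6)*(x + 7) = x^2 + x - 42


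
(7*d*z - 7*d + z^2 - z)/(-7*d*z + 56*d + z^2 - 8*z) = (-7*d*z + 7*d - z^2 + z)/(7*d*z - 56*d - z^2 + 8*z)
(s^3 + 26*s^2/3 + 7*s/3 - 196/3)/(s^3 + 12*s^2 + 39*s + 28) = (s - 7/3)/(s + 1)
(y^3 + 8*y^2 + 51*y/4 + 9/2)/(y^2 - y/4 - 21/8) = 2*(2*y^2 + 13*y + 6)/(4*y - 7)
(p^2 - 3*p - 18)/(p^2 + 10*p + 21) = (p - 6)/(p + 7)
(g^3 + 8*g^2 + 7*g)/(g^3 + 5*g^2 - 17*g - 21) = g/(g - 3)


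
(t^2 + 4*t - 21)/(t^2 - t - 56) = (t - 3)/(t - 8)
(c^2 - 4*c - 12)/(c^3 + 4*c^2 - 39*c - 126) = (c + 2)/(c^2 + 10*c + 21)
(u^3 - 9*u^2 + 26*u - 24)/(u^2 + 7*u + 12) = (u^3 - 9*u^2 + 26*u - 24)/(u^2 + 7*u + 12)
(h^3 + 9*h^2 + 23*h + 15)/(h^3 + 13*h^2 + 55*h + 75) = (h + 1)/(h + 5)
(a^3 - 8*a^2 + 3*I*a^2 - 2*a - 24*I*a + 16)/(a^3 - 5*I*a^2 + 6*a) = (a^2 + 2*a*(-4 + I) - 16*I)/(a*(a - 6*I))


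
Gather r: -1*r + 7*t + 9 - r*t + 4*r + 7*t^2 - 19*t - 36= r*(3 - t) + 7*t^2 - 12*t - 27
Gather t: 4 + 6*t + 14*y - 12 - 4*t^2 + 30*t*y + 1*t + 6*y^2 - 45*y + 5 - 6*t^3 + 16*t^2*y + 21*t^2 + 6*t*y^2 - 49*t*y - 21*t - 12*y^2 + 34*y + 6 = -6*t^3 + t^2*(16*y + 17) + t*(6*y^2 - 19*y - 14) - 6*y^2 + 3*y + 3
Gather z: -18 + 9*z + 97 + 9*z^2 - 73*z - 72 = 9*z^2 - 64*z + 7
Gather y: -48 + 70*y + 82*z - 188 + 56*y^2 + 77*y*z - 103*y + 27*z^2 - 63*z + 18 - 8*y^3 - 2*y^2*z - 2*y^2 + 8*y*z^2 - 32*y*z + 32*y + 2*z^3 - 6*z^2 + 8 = -8*y^3 + y^2*(54 - 2*z) + y*(8*z^2 + 45*z - 1) + 2*z^3 + 21*z^2 + 19*z - 210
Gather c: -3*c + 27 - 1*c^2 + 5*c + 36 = -c^2 + 2*c + 63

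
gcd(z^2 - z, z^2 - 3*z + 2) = z - 1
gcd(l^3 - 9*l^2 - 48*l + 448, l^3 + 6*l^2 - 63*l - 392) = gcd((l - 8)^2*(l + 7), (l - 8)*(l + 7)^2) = l^2 - l - 56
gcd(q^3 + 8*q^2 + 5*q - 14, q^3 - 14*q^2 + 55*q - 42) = q - 1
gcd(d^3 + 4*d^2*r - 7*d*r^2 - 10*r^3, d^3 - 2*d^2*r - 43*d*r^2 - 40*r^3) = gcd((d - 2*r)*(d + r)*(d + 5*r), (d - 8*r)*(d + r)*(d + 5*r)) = d^2 + 6*d*r + 5*r^2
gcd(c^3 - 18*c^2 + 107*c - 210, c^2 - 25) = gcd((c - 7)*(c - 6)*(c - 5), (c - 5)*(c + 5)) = c - 5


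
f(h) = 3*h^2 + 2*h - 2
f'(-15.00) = -88.00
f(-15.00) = 643.00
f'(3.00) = 20.00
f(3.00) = 31.00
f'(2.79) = 18.74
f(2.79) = 26.93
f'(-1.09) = -4.54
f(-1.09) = -0.62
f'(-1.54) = -7.24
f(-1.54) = 2.03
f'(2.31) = 15.86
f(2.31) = 18.63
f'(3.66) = 23.96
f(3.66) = 45.51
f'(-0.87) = -3.22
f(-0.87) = -1.47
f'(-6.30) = -35.80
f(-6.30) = 104.47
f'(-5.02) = -28.12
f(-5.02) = 63.56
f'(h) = 6*h + 2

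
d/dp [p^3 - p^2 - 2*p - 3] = 3*p^2 - 2*p - 2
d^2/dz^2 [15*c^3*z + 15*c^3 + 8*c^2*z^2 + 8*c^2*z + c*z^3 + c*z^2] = 2*c*(8*c + 3*z + 1)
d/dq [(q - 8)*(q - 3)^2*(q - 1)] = 4*q^3 - 45*q^2 + 142*q - 129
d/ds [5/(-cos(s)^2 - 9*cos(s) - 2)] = -5*(2*cos(s) + 9)*sin(s)/(cos(s)^2 + 9*cos(s) + 2)^2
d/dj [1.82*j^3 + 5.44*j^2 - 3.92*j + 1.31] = 5.46*j^2 + 10.88*j - 3.92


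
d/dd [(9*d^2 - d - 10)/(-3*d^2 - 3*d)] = -10/(3*d^2)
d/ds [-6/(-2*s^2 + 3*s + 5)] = 6*(3 - 4*s)/(-2*s^2 + 3*s + 5)^2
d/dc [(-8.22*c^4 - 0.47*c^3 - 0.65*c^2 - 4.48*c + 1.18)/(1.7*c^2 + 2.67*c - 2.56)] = (-27.948*c^5 - 66.6412*c^4 + 81.663*c^3 + 9.4901*c^2 - 0.684*c + 8.3182)/(2.89*c^4 + 9.078*c^3 - 1.5751*c^2 - 13.6704*c + 6.5536)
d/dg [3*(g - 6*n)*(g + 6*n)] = 6*g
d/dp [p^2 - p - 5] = 2*p - 1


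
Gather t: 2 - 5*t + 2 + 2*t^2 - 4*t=2*t^2 - 9*t + 4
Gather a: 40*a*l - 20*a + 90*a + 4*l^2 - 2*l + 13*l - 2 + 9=a*(40*l + 70) + 4*l^2 + 11*l + 7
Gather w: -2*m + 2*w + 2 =-2*m + 2*w + 2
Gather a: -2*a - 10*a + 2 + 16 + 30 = 48 - 12*a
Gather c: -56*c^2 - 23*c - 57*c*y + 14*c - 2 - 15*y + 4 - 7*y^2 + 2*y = -56*c^2 + c*(-57*y - 9) - 7*y^2 - 13*y + 2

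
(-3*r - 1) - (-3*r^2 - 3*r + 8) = 3*r^2 - 9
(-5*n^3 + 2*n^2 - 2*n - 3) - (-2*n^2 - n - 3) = -5*n^3 + 4*n^2 - n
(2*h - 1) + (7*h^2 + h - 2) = 7*h^2 + 3*h - 3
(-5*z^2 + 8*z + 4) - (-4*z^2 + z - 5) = -z^2 + 7*z + 9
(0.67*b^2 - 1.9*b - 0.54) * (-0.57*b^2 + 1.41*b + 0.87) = -0.3819*b^4 + 2.0277*b^3 - 1.7883*b^2 - 2.4144*b - 0.4698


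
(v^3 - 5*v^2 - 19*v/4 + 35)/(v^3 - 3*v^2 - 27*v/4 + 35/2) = (v - 4)/(v - 2)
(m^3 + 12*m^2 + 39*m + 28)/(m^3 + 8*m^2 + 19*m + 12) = (m + 7)/(m + 3)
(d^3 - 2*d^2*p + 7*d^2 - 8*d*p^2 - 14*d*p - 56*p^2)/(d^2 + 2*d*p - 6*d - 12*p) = (d^2 - 4*d*p + 7*d - 28*p)/(d - 6)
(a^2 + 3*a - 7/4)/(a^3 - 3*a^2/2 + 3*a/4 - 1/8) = 2*(2*a + 7)/(4*a^2 - 4*a + 1)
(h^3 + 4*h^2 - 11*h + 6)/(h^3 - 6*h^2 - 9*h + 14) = (h^2 + 5*h - 6)/(h^2 - 5*h - 14)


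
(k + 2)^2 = k^2 + 4*k + 4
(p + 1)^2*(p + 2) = p^3 + 4*p^2 + 5*p + 2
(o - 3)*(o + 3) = o^2 - 9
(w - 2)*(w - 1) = w^2 - 3*w + 2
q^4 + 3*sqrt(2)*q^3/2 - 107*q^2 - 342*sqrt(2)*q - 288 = (q - 8*sqrt(2))*(q + sqrt(2)/2)*(q + 3*sqrt(2))*(q + 6*sqrt(2))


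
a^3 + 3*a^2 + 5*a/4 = a*(a + 1/2)*(a + 5/2)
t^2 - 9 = (t - 3)*(t + 3)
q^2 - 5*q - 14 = (q - 7)*(q + 2)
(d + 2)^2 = d^2 + 4*d + 4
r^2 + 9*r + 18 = (r + 3)*(r + 6)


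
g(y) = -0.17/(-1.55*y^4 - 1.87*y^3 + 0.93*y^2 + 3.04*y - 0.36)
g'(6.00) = -0.00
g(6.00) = 0.00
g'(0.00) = 3.99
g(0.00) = 0.47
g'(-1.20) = 0.08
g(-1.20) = 0.06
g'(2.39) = -0.00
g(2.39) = 0.00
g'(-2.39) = 0.01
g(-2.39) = 0.01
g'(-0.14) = 0.78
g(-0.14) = 0.22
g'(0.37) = 0.76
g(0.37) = -0.22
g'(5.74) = -0.00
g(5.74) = 0.00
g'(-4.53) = 0.00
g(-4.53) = 0.00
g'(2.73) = -0.00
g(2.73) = 0.00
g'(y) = -0.17*(6.2*y^3 + 5.61*y^2 - 1.86*y - 3.04)/(-1.55*y^4 - 1.87*y^3 + 0.93*y^2 + 3.04*y - 0.36)^2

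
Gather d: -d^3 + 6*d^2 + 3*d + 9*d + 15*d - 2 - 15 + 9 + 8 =-d^3 + 6*d^2 + 27*d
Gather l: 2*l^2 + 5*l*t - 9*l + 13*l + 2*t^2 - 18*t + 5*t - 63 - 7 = 2*l^2 + l*(5*t + 4) + 2*t^2 - 13*t - 70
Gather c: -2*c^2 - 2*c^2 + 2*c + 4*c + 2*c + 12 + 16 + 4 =-4*c^2 + 8*c + 32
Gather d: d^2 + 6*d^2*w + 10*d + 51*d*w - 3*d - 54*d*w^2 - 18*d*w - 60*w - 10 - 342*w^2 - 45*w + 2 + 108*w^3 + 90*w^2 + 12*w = d^2*(6*w + 1) + d*(-54*w^2 + 33*w + 7) + 108*w^3 - 252*w^2 - 93*w - 8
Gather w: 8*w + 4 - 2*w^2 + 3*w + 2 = -2*w^2 + 11*w + 6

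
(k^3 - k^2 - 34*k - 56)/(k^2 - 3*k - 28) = k + 2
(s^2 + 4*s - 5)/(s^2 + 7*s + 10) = (s - 1)/(s + 2)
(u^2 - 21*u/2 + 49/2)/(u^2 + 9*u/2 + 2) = (2*u^2 - 21*u + 49)/(2*u^2 + 9*u + 4)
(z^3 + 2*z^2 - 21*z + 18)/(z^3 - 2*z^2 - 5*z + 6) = (z + 6)/(z + 2)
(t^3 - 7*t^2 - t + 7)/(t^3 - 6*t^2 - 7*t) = (t - 1)/t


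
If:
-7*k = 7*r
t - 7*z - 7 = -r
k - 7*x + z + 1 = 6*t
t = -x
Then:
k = -4*z - 4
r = 4*z + 4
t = 3*z + 3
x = -3*z - 3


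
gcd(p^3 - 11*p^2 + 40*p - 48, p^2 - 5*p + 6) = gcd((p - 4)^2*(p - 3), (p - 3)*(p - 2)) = p - 3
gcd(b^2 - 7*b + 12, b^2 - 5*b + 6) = b - 3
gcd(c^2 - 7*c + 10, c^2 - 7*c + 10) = c^2 - 7*c + 10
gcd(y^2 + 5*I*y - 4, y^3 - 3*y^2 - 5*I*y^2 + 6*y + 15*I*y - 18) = y + I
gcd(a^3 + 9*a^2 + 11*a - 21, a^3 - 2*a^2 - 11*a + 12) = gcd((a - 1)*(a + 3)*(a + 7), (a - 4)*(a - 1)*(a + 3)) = a^2 + 2*a - 3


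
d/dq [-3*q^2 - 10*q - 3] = -6*q - 10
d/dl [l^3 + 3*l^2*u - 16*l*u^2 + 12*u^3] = 3*l^2 + 6*l*u - 16*u^2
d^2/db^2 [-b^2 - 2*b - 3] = -2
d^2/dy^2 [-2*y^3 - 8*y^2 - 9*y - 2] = -12*y - 16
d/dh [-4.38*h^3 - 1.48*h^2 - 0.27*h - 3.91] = -13.14*h^2 - 2.96*h - 0.27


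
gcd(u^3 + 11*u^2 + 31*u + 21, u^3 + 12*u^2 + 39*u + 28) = u^2 + 8*u + 7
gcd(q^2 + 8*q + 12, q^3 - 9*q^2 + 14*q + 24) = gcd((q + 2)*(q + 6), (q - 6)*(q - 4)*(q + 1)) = 1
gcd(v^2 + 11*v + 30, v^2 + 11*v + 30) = v^2 + 11*v + 30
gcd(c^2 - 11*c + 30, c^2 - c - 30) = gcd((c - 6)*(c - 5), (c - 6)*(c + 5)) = c - 6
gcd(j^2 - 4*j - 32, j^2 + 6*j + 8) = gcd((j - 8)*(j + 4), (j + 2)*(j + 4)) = j + 4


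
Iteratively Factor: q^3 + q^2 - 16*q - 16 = (q + 1)*(q^2 - 16) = (q - 4)*(q + 1)*(q + 4)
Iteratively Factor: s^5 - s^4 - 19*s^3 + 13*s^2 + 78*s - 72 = (s + 3)*(s^4 - 4*s^3 - 7*s^2 + 34*s - 24) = (s + 3)^2*(s^3 - 7*s^2 + 14*s - 8) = (s - 1)*(s + 3)^2*(s^2 - 6*s + 8) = (s - 2)*(s - 1)*(s + 3)^2*(s - 4)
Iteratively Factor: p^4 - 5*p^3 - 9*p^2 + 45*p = (p - 5)*(p^3 - 9*p) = (p - 5)*(p - 3)*(p^2 + 3*p) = p*(p - 5)*(p - 3)*(p + 3)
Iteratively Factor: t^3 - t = (t)*(t^2 - 1) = t*(t - 1)*(t + 1)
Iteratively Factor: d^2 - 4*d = (d - 4)*(d)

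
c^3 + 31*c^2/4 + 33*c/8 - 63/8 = (c - 3/4)*(c + 3/2)*(c + 7)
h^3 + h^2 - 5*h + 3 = (h - 1)^2*(h + 3)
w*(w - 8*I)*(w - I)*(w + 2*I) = w^4 - 7*I*w^3 + 10*w^2 - 16*I*w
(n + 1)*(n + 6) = n^2 + 7*n + 6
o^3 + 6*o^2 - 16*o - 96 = (o - 4)*(o + 4)*(o + 6)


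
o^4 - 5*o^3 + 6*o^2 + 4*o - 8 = (o - 2)^3*(o + 1)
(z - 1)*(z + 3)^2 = z^3 + 5*z^2 + 3*z - 9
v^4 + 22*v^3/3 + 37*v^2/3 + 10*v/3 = v*(v + 1/3)*(v + 2)*(v + 5)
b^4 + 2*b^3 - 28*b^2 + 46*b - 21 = (b - 3)*(b - 1)^2*(b + 7)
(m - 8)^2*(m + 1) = m^3 - 15*m^2 + 48*m + 64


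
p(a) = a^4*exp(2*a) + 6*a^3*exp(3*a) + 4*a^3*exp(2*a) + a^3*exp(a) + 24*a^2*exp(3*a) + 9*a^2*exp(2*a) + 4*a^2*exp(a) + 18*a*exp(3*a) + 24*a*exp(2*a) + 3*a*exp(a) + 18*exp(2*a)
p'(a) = 2*a^4*exp(2*a) + 18*a^3*exp(3*a) + 12*a^3*exp(2*a) + a^3*exp(a) + 90*a^2*exp(3*a) + 30*a^2*exp(2*a) + 7*a^2*exp(a) + 102*a*exp(3*a) + 66*a*exp(2*a) + 11*a*exp(a) + 18*exp(3*a) + 60*exp(2*a) + 3*exp(a)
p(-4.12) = -0.21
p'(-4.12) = 0.12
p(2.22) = 190671.69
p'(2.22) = 736697.99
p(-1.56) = 0.03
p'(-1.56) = -0.27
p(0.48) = 150.41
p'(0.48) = 655.94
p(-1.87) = 0.10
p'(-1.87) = -0.15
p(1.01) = 1459.83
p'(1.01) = 6144.37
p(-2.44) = 0.11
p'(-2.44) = 0.12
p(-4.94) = -0.26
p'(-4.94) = 0.00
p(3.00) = 3647212.78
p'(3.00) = 13538603.54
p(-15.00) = 0.00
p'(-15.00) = 0.00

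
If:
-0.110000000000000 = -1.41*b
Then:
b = 0.08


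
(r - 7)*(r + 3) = r^2 - 4*r - 21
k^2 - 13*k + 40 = (k - 8)*(k - 5)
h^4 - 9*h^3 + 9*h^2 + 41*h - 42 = (h - 7)*(h - 3)*(h - 1)*(h + 2)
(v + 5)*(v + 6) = v^2 + 11*v + 30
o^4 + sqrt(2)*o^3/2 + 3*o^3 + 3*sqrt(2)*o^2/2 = o^2*(o + 3)*(o + sqrt(2)/2)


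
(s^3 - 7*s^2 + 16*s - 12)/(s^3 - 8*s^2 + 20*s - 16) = (s - 3)/(s - 4)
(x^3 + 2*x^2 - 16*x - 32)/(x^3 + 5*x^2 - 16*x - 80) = (x + 2)/(x + 5)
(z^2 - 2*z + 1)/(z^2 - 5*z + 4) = (z - 1)/(z - 4)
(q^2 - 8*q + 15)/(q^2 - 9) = (q - 5)/(q + 3)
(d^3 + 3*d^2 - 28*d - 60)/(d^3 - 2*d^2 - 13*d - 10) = (d + 6)/(d + 1)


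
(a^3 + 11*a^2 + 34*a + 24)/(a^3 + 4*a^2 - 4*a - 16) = (a^2 + 7*a + 6)/(a^2 - 4)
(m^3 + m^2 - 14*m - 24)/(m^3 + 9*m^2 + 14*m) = (m^2 - m - 12)/(m*(m + 7))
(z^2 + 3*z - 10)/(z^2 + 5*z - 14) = (z + 5)/(z + 7)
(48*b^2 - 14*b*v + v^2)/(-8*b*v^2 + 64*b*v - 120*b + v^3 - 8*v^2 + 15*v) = (-6*b + v)/(v^2 - 8*v + 15)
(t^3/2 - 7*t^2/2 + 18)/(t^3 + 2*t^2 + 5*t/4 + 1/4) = 2*(t^3 - 7*t^2 + 36)/(4*t^3 + 8*t^2 + 5*t + 1)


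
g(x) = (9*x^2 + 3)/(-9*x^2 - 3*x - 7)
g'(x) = 18*x/(-9*x^2 - 3*x - 7) + (18*x + 3)*(9*x^2 + 3)/(-9*x^2 - 3*x - 7)^2 = 9*(-3*x^2 - 8*x + 1)/(81*x^4 + 54*x^3 + 135*x^2 + 42*x + 49)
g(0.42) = -0.47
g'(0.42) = -0.27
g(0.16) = -0.42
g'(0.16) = -0.05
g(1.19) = -0.68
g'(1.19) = -0.21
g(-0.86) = -0.87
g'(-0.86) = 0.42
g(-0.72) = -0.81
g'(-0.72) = 0.52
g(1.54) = -0.74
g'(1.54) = -0.15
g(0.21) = -0.42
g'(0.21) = -0.11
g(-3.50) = -1.06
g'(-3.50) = -0.01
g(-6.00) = -1.04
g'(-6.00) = -0.00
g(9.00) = -0.96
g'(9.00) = 0.00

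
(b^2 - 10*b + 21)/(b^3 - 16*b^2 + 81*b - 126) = 1/(b - 6)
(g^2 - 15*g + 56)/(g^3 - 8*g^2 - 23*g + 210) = (g - 8)/(g^2 - g - 30)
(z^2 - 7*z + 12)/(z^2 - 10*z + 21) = (z - 4)/(z - 7)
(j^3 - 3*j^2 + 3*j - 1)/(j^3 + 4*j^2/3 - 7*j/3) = 3*(j^2 - 2*j + 1)/(j*(3*j + 7))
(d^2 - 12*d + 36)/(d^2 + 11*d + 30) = (d^2 - 12*d + 36)/(d^2 + 11*d + 30)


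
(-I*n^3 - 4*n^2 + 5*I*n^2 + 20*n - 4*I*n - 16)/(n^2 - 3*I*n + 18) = (-I*n^3 + n^2*(-4 + 5*I) + 4*n*(5 - I) - 16)/(n^2 - 3*I*n + 18)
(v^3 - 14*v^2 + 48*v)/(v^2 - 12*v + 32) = v*(v - 6)/(v - 4)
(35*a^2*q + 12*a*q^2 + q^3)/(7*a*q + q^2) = 5*a + q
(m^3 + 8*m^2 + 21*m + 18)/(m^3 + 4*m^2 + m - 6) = (m + 3)/(m - 1)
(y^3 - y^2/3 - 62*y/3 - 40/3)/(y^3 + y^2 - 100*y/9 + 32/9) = 3*(3*y^2 - 13*y - 10)/(9*y^2 - 27*y + 8)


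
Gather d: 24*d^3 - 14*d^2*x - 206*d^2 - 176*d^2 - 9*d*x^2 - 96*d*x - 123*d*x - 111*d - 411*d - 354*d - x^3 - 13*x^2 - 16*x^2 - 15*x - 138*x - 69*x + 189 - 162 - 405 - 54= 24*d^3 + d^2*(-14*x - 382) + d*(-9*x^2 - 219*x - 876) - x^3 - 29*x^2 - 222*x - 432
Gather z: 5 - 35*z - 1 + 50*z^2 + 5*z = 50*z^2 - 30*z + 4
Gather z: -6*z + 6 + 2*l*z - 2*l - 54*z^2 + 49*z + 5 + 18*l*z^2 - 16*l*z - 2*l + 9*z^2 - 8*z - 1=-4*l + z^2*(18*l - 45) + z*(35 - 14*l) + 10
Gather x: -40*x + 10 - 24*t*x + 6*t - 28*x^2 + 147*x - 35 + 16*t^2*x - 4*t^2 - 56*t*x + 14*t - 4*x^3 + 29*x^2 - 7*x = -4*t^2 + 20*t - 4*x^3 + x^2 + x*(16*t^2 - 80*t + 100) - 25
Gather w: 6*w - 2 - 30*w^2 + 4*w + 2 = -30*w^2 + 10*w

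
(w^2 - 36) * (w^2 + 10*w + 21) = w^4 + 10*w^3 - 15*w^2 - 360*w - 756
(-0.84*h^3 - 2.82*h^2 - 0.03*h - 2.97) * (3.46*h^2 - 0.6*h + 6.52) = -2.9064*h^5 - 9.2532*h^4 - 3.8886*h^3 - 28.6446*h^2 + 1.5864*h - 19.3644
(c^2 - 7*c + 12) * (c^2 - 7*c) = c^4 - 14*c^3 + 61*c^2 - 84*c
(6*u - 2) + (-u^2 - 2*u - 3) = -u^2 + 4*u - 5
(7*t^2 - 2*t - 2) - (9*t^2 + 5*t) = -2*t^2 - 7*t - 2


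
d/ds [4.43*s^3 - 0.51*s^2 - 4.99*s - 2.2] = 13.29*s^2 - 1.02*s - 4.99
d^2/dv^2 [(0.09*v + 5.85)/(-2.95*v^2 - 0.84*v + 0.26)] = (-(0.09*v + 5.85)*(5.9*v + 0.84)*(11.8*v + 1.68) + (1.593*v + 34.6662)*(2.95*v^2 + 0.84*v - 0.26))/(2.95*v^2 + 0.84*v - 0.26)^3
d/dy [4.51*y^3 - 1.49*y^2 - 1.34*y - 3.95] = 13.53*y^2 - 2.98*y - 1.34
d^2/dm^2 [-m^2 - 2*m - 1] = -2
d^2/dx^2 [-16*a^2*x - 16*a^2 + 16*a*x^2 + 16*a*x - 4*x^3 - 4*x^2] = 32*a - 24*x - 8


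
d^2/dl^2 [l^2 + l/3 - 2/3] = 2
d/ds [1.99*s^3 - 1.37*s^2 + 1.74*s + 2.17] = 5.97*s^2 - 2.74*s + 1.74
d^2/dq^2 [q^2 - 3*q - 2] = 2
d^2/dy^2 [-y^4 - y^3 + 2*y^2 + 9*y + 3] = -12*y^2 - 6*y + 4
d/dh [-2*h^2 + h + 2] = 1 - 4*h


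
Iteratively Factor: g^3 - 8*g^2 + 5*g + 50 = (g - 5)*(g^2 - 3*g - 10) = (g - 5)^2*(g + 2)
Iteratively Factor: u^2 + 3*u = (u)*(u + 3)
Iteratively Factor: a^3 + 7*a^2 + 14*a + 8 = (a + 1)*(a^2 + 6*a + 8) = (a + 1)*(a + 4)*(a + 2)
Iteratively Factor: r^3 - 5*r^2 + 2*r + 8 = (r - 4)*(r^2 - r - 2) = (r - 4)*(r + 1)*(r - 2)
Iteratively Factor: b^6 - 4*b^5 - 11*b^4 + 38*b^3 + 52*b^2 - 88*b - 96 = (b - 2)*(b^5 - 2*b^4 - 15*b^3 + 8*b^2 + 68*b + 48) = (b - 2)*(b + 1)*(b^4 - 3*b^3 - 12*b^2 + 20*b + 48) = (b - 3)*(b - 2)*(b + 1)*(b^3 - 12*b - 16) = (b - 3)*(b - 2)*(b + 1)*(b + 2)*(b^2 - 2*b - 8) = (b - 3)*(b - 2)*(b + 1)*(b + 2)^2*(b - 4)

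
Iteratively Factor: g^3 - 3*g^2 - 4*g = (g)*(g^2 - 3*g - 4) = g*(g + 1)*(g - 4)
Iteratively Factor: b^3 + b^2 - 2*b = (b + 2)*(b^2 - b) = (b - 1)*(b + 2)*(b)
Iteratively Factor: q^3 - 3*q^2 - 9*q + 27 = (q - 3)*(q^2 - 9) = (q - 3)*(q + 3)*(q - 3)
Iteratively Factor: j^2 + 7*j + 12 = (j + 3)*(j + 4)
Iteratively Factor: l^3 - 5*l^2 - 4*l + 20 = (l - 5)*(l^2 - 4) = (l - 5)*(l + 2)*(l - 2)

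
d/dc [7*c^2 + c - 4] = 14*c + 1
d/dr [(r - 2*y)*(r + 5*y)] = 2*r + 3*y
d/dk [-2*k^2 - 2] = -4*k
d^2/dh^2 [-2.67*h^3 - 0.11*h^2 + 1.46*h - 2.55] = -16.02*h - 0.22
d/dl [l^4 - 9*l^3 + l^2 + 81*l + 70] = 4*l^3 - 27*l^2 + 2*l + 81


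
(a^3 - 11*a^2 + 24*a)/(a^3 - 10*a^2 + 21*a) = (a - 8)/(a - 7)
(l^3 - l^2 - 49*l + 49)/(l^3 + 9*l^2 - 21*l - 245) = (l^2 - 8*l + 7)/(l^2 + 2*l - 35)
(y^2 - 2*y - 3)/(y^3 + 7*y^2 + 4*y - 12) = (y^2 - 2*y - 3)/(y^3 + 7*y^2 + 4*y - 12)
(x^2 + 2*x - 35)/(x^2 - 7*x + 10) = (x + 7)/(x - 2)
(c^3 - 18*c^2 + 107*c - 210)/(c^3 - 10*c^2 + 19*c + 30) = (c - 7)/(c + 1)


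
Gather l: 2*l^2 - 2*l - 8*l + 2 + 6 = 2*l^2 - 10*l + 8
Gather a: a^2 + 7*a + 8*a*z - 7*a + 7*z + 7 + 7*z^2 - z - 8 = a^2 + 8*a*z + 7*z^2 + 6*z - 1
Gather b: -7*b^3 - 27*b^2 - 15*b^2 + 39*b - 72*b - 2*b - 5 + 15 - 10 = -7*b^3 - 42*b^2 - 35*b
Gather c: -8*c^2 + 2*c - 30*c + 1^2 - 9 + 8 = -8*c^2 - 28*c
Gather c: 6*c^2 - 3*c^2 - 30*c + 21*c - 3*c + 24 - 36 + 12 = 3*c^2 - 12*c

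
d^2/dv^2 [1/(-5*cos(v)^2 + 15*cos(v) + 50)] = (-4*sin(v)^4 + 51*sin(v)^2 + 75*cos(v)/4 + 9*cos(3*v)/4 - 9)/(5*(sin(v)^2 + 3*cos(v) + 9)^3)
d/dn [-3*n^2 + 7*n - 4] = 7 - 6*n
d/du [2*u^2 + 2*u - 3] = 4*u + 2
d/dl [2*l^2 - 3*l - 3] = 4*l - 3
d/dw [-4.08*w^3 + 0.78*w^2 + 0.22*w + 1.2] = -12.24*w^2 + 1.56*w + 0.22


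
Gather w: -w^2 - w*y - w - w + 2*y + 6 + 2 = -w^2 + w*(-y - 2) + 2*y + 8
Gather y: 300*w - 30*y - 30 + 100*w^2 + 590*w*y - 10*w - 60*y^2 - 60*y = 100*w^2 + 290*w - 60*y^2 + y*(590*w - 90) - 30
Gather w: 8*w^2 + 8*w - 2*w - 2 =8*w^2 + 6*w - 2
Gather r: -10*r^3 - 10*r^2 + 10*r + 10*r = -10*r^3 - 10*r^2 + 20*r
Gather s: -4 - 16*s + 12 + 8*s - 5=3 - 8*s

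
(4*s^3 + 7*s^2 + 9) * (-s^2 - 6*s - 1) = -4*s^5 - 31*s^4 - 46*s^3 - 16*s^2 - 54*s - 9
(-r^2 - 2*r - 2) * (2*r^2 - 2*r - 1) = -2*r^4 - 2*r^3 + r^2 + 6*r + 2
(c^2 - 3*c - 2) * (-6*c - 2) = -6*c^3 + 16*c^2 + 18*c + 4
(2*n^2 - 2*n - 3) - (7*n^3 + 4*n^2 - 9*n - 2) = -7*n^3 - 2*n^2 + 7*n - 1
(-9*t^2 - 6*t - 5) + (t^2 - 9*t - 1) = -8*t^2 - 15*t - 6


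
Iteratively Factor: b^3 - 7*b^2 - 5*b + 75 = (b - 5)*(b^2 - 2*b - 15) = (b - 5)*(b + 3)*(b - 5)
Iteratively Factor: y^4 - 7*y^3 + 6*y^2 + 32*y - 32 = (y + 2)*(y^3 - 9*y^2 + 24*y - 16) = (y - 4)*(y + 2)*(y^2 - 5*y + 4) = (y - 4)*(y - 1)*(y + 2)*(y - 4)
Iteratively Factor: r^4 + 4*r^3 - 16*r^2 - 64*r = (r)*(r^3 + 4*r^2 - 16*r - 64) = r*(r + 4)*(r^2 - 16) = r*(r + 4)^2*(r - 4)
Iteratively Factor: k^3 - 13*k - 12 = (k + 3)*(k^2 - 3*k - 4) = (k - 4)*(k + 3)*(k + 1)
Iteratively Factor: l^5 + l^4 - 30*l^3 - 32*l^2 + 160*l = (l - 5)*(l^4 + 6*l^3 - 32*l) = l*(l - 5)*(l^3 + 6*l^2 - 32) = l*(l - 5)*(l + 4)*(l^2 + 2*l - 8) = l*(l - 5)*(l - 2)*(l + 4)*(l + 4)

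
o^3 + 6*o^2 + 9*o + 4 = (o + 1)^2*(o + 4)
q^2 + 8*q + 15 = (q + 3)*(q + 5)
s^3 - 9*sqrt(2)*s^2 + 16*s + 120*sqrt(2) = (s - 6*sqrt(2))*(s - 5*sqrt(2))*(s + 2*sqrt(2))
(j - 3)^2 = j^2 - 6*j + 9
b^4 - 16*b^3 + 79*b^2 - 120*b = b*(b - 8)*(b - 5)*(b - 3)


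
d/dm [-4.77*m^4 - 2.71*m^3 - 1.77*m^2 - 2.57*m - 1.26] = -19.08*m^3 - 8.13*m^2 - 3.54*m - 2.57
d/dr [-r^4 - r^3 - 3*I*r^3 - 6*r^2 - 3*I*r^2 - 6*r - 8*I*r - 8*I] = -4*r^3 - 3*r^2*(1 + 3*I) - 6*r*(2 + I) - 6 - 8*I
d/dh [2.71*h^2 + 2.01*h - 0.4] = 5.42*h + 2.01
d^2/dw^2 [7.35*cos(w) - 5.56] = -7.35*cos(w)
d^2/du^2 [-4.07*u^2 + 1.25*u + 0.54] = -8.14000000000000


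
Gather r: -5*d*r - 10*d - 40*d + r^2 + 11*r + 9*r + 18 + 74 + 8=-50*d + r^2 + r*(20 - 5*d) + 100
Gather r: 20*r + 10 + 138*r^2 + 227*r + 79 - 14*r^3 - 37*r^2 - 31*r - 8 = -14*r^3 + 101*r^2 + 216*r + 81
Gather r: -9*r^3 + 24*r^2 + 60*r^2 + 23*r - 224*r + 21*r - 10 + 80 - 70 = -9*r^3 + 84*r^2 - 180*r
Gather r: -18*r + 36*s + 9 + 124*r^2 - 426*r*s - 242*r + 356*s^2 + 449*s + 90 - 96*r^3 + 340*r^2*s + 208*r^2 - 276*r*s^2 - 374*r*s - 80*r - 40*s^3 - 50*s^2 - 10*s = -96*r^3 + r^2*(340*s + 332) + r*(-276*s^2 - 800*s - 340) - 40*s^3 + 306*s^2 + 475*s + 99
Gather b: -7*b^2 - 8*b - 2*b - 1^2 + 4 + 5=-7*b^2 - 10*b + 8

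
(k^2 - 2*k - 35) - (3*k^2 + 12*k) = -2*k^2 - 14*k - 35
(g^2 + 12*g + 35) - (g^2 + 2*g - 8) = 10*g + 43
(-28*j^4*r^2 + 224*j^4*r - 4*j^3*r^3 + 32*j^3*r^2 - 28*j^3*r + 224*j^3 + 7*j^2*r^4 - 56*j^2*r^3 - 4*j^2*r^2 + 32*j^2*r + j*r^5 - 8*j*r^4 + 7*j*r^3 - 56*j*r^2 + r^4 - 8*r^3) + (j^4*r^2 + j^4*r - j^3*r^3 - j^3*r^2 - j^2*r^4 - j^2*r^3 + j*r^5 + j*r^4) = -27*j^4*r^2 + 225*j^4*r - 5*j^3*r^3 + 31*j^3*r^2 - 28*j^3*r + 224*j^3 + 6*j^2*r^4 - 57*j^2*r^3 - 4*j^2*r^2 + 32*j^2*r + 2*j*r^5 - 7*j*r^4 + 7*j*r^3 - 56*j*r^2 + r^4 - 8*r^3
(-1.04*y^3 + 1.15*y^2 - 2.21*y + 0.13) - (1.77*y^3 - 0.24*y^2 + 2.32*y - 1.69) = -2.81*y^3 + 1.39*y^2 - 4.53*y + 1.82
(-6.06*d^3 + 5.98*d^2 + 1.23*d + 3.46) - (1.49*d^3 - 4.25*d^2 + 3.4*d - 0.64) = -7.55*d^3 + 10.23*d^2 - 2.17*d + 4.1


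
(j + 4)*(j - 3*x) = j^2 - 3*j*x + 4*j - 12*x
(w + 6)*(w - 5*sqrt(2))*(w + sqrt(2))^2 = w^4 - 3*sqrt(2)*w^3 + 6*w^3 - 18*sqrt(2)*w^2 - 18*w^2 - 108*w - 10*sqrt(2)*w - 60*sqrt(2)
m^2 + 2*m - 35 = (m - 5)*(m + 7)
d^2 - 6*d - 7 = (d - 7)*(d + 1)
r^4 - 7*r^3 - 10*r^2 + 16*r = r*(r - 8)*(r - 1)*(r + 2)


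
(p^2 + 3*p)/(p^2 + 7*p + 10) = p*(p + 3)/(p^2 + 7*p + 10)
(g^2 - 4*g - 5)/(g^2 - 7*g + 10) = (g + 1)/(g - 2)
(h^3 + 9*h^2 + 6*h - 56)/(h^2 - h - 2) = (h^2 + 11*h + 28)/(h + 1)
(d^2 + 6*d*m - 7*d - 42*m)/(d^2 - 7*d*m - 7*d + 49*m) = (d + 6*m)/(d - 7*m)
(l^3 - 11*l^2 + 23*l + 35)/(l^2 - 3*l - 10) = (l^2 - 6*l - 7)/(l + 2)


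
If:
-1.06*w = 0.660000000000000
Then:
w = -0.62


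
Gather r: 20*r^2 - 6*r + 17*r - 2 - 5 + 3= 20*r^2 + 11*r - 4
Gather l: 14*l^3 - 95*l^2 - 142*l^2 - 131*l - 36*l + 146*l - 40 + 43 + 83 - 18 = 14*l^3 - 237*l^2 - 21*l + 68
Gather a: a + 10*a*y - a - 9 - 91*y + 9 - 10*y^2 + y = 10*a*y - 10*y^2 - 90*y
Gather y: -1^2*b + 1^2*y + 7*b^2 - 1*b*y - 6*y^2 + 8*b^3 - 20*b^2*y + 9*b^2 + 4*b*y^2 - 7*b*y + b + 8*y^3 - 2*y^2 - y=8*b^3 + 16*b^2 + 8*y^3 + y^2*(4*b - 8) + y*(-20*b^2 - 8*b)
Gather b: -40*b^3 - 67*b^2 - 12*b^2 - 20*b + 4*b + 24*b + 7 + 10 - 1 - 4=-40*b^3 - 79*b^2 + 8*b + 12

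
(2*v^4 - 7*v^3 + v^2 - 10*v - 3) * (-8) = -16*v^4 + 56*v^3 - 8*v^2 + 80*v + 24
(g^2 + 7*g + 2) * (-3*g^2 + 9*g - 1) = -3*g^4 - 12*g^3 + 56*g^2 + 11*g - 2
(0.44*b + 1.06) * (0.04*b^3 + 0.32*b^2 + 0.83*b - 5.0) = 0.0176*b^4 + 0.1832*b^3 + 0.7044*b^2 - 1.3202*b - 5.3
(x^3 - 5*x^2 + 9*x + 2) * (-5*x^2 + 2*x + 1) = -5*x^5 + 27*x^4 - 54*x^3 + 3*x^2 + 13*x + 2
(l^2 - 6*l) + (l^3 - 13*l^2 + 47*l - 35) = l^3 - 12*l^2 + 41*l - 35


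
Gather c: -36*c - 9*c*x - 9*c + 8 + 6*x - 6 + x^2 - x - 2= c*(-9*x - 45) + x^2 + 5*x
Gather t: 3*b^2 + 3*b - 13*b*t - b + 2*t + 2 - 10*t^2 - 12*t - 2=3*b^2 + 2*b - 10*t^2 + t*(-13*b - 10)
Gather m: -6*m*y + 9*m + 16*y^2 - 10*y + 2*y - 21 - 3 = m*(9 - 6*y) + 16*y^2 - 8*y - 24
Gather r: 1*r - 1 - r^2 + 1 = -r^2 + r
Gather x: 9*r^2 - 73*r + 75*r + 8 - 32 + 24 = 9*r^2 + 2*r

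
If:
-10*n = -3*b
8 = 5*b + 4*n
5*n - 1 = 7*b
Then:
No Solution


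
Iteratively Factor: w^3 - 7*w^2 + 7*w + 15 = (w - 3)*(w^2 - 4*w - 5) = (w - 5)*(w - 3)*(w + 1)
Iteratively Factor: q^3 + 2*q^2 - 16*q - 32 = (q - 4)*(q^2 + 6*q + 8) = (q - 4)*(q + 2)*(q + 4)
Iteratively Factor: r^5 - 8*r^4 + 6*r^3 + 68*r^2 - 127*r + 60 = (r - 5)*(r^4 - 3*r^3 - 9*r^2 + 23*r - 12) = (r - 5)*(r - 1)*(r^3 - 2*r^2 - 11*r + 12) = (r - 5)*(r - 1)^2*(r^2 - r - 12) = (r - 5)*(r - 1)^2*(r + 3)*(r - 4)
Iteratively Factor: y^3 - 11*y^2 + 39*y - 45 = (y - 5)*(y^2 - 6*y + 9) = (y - 5)*(y - 3)*(y - 3)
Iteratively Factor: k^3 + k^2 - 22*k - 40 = (k + 4)*(k^2 - 3*k - 10) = (k - 5)*(k + 4)*(k + 2)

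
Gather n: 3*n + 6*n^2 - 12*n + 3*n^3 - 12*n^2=3*n^3 - 6*n^2 - 9*n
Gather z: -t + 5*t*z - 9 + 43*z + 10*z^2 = -t + 10*z^2 + z*(5*t + 43) - 9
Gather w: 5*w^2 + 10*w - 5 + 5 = 5*w^2 + 10*w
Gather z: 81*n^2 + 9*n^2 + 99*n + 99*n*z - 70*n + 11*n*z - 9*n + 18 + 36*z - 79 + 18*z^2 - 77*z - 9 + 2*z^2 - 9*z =90*n^2 + 20*n + 20*z^2 + z*(110*n - 50) - 70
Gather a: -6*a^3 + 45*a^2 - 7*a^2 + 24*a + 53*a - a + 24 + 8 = -6*a^3 + 38*a^2 + 76*a + 32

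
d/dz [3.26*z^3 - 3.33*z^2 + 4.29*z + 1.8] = 9.78*z^2 - 6.66*z + 4.29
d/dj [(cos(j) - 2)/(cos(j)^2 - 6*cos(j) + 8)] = sin(j)/(cos(j) - 4)^2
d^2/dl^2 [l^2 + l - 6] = 2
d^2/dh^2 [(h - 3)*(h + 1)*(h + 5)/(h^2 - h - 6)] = -6/(h^3 + 6*h^2 + 12*h + 8)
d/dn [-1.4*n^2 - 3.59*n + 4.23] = -2.8*n - 3.59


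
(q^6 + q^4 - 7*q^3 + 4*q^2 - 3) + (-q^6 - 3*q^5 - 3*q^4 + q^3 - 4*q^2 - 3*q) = -3*q^5 - 2*q^4 - 6*q^3 - 3*q - 3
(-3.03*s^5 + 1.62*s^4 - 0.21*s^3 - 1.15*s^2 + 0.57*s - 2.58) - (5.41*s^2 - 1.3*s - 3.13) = -3.03*s^5 + 1.62*s^4 - 0.21*s^3 - 6.56*s^2 + 1.87*s + 0.55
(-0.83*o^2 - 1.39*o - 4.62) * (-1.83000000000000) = 1.5189*o^2 + 2.5437*o + 8.4546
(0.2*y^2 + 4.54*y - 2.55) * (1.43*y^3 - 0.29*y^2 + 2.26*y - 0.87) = 0.286*y^5 + 6.4342*y^4 - 4.5111*y^3 + 10.8259*y^2 - 9.7128*y + 2.2185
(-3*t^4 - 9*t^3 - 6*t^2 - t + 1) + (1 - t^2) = -3*t^4 - 9*t^3 - 7*t^2 - t + 2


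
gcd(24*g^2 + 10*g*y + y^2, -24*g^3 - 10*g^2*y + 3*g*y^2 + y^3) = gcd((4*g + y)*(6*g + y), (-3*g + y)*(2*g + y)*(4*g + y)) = 4*g + y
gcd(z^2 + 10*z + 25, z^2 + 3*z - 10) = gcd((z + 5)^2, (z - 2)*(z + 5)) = z + 5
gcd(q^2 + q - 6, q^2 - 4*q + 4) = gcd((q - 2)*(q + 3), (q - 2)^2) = q - 2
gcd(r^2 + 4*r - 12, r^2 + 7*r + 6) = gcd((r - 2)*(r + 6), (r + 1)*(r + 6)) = r + 6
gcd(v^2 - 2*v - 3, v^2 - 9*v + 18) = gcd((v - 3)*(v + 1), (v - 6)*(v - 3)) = v - 3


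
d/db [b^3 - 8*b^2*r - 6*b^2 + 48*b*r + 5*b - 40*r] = 3*b^2 - 16*b*r - 12*b + 48*r + 5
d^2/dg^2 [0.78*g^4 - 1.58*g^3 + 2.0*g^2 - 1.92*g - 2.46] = 9.36*g^2 - 9.48*g + 4.0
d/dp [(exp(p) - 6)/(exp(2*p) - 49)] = (-2*(exp(p) - 6)*exp(p) + exp(2*p) - 49)*exp(p)/(exp(2*p) - 49)^2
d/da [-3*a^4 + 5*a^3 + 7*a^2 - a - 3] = -12*a^3 + 15*a^2 + 14*a - 1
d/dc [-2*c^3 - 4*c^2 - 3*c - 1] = -6*c^2 - 8*c - 3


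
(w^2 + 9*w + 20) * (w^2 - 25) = w^4 + 9*w^3 - 5*w^2 - 225*w - 500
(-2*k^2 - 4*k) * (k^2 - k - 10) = -2*k^4 - 2*k^3 + 24*k^2 + 40*k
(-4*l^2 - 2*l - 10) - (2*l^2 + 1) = -6*l^2 - 2*l - 11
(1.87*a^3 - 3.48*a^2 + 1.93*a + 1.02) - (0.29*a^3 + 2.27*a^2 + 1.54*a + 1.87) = 1.58*a^3 - 5.75*a^2 + 0.39*a - 0.85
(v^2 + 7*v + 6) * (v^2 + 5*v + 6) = v^4 + 12*v^3 + 47*v^2 + 72*v + 36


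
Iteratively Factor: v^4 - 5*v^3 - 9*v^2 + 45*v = (v - 5)*(v^3 - 9*v) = (v - 5)*(v + 3)*(v^2 - 3*v) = (v - 5)*(v - 3)*(v + 3)*(v)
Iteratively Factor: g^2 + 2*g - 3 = (g - 1)*(g + 3)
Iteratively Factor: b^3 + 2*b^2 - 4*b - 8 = (b + 2)*(b^2 - 4) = (b - 2)*(b + 2)*(b + 2)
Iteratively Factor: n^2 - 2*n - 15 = (n + 3)*(n - 5)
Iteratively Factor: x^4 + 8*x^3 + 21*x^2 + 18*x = (x + 2)*(x^3 + 6*x^2 + 9*x) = x*(x + 2)*(x^2 + 6*x + 9) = x*(x + 2)*(x + 3)*(x + 3)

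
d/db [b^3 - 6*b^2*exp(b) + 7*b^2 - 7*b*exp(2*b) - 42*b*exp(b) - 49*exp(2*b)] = -6*b^2*exp(b) + 3*b^2 - 14*b*exp(2*b) - 54*b*exp(b) + 14*b - 105*exp(2*b) - 42*exp(b)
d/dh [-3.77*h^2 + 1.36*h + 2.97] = 1.36 - 7.54*h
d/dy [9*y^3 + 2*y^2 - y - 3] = 27*y^2 + 4*y - 1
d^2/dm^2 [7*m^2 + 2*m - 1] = 14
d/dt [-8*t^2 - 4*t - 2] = -16*t - 4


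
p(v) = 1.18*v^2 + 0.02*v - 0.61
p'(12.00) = 28.34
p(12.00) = 169.55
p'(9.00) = 21.26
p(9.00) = 95.15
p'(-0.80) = -1.87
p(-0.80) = 0.13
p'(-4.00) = -9.42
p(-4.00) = 18.19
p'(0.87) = 2.07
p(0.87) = 0.30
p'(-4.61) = -10.86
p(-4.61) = 24.38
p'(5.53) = 13.07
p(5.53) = 35.59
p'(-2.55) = -6.00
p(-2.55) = 7.01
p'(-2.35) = -5.53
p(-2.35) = 5.86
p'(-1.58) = -3.71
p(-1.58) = 2.30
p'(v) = 2.36*v + 0.02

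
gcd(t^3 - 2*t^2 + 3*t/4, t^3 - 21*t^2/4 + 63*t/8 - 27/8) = t - 3/2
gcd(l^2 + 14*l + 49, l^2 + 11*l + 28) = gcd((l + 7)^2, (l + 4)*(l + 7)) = l + 7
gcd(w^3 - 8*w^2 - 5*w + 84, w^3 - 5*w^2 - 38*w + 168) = w^2 - 11*w + 28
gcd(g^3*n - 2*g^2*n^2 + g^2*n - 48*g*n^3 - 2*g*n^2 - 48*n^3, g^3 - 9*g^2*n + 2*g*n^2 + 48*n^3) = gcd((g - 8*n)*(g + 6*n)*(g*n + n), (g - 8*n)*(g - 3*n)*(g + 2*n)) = g - 8*n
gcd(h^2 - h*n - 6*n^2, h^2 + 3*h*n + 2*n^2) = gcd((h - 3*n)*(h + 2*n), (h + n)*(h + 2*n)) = h + 2*n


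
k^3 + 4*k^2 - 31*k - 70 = (k - 5)*(k + 2)*(k + 7)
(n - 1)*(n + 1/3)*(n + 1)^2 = n^4 + 4*n^3/3 - 2*n^2/3 - 4*n/3 - 1/3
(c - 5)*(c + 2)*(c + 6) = c^3 + 3*c^2 - 28*c - 60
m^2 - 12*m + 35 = (m - 7)*(m - 5)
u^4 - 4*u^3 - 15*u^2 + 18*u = u*(u - 6)*(u - 1)*(u + 3)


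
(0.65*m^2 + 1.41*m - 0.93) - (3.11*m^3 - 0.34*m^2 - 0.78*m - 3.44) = -3.11*m^3 + 0.99*m^2 + 2.19*m + 2.51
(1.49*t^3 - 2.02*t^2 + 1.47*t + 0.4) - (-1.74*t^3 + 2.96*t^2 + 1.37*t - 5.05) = 3.23*t^3 - 4.98*t^2 + 0.0999999999999999*t + 5.45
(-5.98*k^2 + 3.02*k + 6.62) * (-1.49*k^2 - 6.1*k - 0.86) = 8.9102*k^4 + 31.9782*k^3 - 23.143*k^2 - 42.9792*k - 5.6932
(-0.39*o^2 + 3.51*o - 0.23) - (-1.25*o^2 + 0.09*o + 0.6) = 0.86*o^2 + 3.42*o - 0.83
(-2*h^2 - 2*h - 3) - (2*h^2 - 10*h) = -4*h^2 + 8*h - 3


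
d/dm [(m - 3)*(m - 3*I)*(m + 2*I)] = 3*m^2 - 2*m*(3 + I) + 6 + 3*I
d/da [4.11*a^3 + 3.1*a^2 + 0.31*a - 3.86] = 12.33*a^2 + 6.2*a + 0.31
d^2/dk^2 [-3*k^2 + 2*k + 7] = -6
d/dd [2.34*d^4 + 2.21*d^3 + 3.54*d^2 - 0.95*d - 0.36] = 9.36*d^3 + 6.63*d^2 + 7.08*d - 0.95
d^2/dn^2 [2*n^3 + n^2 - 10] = 12*n + 2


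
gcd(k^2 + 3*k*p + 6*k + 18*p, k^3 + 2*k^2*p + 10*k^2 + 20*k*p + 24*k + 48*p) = k + 6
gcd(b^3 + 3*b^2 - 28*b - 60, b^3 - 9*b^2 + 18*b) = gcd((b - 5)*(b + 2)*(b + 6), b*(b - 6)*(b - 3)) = 1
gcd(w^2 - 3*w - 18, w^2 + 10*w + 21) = w + 3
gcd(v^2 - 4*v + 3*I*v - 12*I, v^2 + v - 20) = v - 4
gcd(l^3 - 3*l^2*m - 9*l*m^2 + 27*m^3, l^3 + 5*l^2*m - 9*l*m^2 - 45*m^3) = l^2 - 9*m^2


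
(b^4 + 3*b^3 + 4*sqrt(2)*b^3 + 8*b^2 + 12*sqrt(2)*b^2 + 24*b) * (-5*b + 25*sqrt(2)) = -5*b^5 - 15*b^4 + 5*sqrt(2)*b^4 + 15*sqrt(2)*b^3 + 160*b^3 + 200*sqrt(2)*b^2 + 480*b^2 + 600*sqrt(2)*b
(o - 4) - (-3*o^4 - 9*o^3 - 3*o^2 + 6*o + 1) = 3*o^4 + 9*o^3 + 3*o^2 - 5*o - 5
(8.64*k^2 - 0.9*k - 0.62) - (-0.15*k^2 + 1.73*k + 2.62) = 8.79*k^2 - 2.63*k - 3.24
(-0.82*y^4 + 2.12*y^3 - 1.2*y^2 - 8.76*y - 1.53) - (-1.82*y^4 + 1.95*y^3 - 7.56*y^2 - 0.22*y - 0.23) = 1.0*y^4 + 0.17*y^3 + 6.36*y^2 - 8.54*y - 1.3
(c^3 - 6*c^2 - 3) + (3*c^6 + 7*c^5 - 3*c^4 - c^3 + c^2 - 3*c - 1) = 3*c^6 + 7*c^5 - 3*c^4 - 5*c^2 - 3*c - 4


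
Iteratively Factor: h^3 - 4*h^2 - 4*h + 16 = (h - 4)*(h^2 - 4) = (h - 4)*(h - 2)*(h + 2)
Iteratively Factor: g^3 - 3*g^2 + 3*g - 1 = (g - 1)*(g^2 - 2*g + 1) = (g - 1)^2*(g - 1)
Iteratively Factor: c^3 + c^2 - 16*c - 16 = (c + 4)*(c^2 - 3*c - 4) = (c + 1)*(c + 4)*(c - 4)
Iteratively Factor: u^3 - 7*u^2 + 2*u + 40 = (u + 2)*(u^2 - 9*u + 20) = (u - 5)*(u + 2)*(u - 4)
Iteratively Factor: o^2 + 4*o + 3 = (o + 1)*(o + 3)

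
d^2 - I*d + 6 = (d - 3*I)*(d + 2*I)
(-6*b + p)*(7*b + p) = -42*b^2 + b*p + p^2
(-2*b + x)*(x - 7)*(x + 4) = -2*b*x^2 + 6*b*x + 56*b + x^3 - 3*x^2 - 28*x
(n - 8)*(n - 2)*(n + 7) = n^3 - 3*n^2 - 54*n + 112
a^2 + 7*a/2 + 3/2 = (a + 1/2)*(a + 3)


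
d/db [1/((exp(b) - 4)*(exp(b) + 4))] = -2*exp(2*b)/(exp(4*b) - 32*exp(2*b) + 256)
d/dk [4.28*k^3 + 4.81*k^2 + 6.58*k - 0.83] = 12.84*k^2 + 9.62*k + 6.58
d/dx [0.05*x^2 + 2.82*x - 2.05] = 0.1*x + 2.82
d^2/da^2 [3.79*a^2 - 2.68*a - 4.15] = 7.58000000000000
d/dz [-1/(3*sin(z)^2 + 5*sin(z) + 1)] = (6*sin(z) + 5)*cos(z)/(3*sin(z)^2 + 5*sin(z) + 1)^2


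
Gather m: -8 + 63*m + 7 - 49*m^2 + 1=-49*m^2 + 63*m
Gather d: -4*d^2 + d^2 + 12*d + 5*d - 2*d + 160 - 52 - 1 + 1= -3*d^2 + 15*d + 108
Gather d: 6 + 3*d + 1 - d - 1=2*d + 6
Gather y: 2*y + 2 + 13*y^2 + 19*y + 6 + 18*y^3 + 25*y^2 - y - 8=18*y^3 + 38*y^2 + 20*y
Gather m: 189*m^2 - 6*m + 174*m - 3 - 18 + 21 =189*m^2 + 168*m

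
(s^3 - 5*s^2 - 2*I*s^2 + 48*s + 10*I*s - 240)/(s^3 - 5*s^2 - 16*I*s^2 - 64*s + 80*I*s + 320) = (s + 6*I)/(s - 8*I)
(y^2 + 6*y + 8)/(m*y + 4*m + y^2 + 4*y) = (y + 2)/(m + y)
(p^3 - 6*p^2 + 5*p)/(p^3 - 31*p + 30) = p/(p + 6)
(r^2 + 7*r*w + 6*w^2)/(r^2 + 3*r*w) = (r^2 + 7*r*w + 6*w^2)/(r*(r + 3*w))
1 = 1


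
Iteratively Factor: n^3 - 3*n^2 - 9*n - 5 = (n + 1)*(n^2 - 4*n - 5) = (n + 1)^2*(n - 5)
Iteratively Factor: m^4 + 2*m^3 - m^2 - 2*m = (m - 1)*(m^3 + 3*m^2 + 2*m) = (m - 1)*(m + 2)*(m^2 + m) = m*(m - 1)*(m + 2)*(m + 1)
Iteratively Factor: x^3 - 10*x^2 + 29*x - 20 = (x - 5)*(x^2 - 5*x + 4) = (x - 5)*(x - 1)*(x - 4)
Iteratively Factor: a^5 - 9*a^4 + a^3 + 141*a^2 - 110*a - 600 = (a - 5)*(a^4 - 4*a^3 - 19*a^2 + 46*a + 120) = (a - 5)*(a + 3)*(a^3 - 7*a^2 + 2*a + 40) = (a - 5)*(a - 4)*(a + 3)*(a^2 - 3*a - 10) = (a - 5)*(a - 4)*(a + 2)*(a + 3)*(a - 5)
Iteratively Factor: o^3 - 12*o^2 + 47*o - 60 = (o - 4)*(o^2 - 8*o + 15) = (o - 5)*(o - 4)*(o - 3)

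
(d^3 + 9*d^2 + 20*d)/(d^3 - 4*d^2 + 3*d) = (d^2 + 9*d + 20)/(d^2 - 4*d + 3)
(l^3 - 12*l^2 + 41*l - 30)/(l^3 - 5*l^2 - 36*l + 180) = (l - 1)/(l + 6)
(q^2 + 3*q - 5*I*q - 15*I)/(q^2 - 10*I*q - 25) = (q + 3)/(q - 5*I)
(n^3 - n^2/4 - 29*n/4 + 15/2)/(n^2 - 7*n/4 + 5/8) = 2*(n^2 + n - 6)/(2*n - 1)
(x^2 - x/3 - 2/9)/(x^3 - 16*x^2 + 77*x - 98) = (x^2 - x/3 - 2/9)/(x^3 - 16*x^2 + 77*x - 98)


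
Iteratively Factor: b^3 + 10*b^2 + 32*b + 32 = (b + 4)*(b^2 + 6*b + 8) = (b + 2)*(b + 4)*(b + 4)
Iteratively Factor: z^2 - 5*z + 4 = (z - 4)*(z - 1)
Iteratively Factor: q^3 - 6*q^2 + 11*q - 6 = (q - 1)*(q^2 - 5*q + 6) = (q - 3)*(q - 1)*(q - 2)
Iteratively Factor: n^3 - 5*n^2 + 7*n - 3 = (n - 3)*(n^2 - 2*n + 1) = (n - 3)*(n - 1)*(n - 1)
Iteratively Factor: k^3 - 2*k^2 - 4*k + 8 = (k + 2)*(k^2 - 4*k + 4) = (k - 2)*(k + 2)*(k - 2)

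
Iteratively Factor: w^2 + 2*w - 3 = (w - 1)*(w + 3)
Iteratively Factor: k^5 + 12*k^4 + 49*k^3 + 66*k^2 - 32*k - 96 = (k + 4)*(k^4 + 8*k^3 + 17*k^2 - 2*k - 24) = (k + 2)*(k + 4)*(k^3 + 6*k^2 + 5*k - 12) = (k + 2)*(k + 4)^2*(k^2 + 2*k - 3) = (k - 1)*(k + 2)*(k + 4)^2*(k + 3)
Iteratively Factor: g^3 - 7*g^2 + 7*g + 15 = (g - 3)*(g^2 - 4*g - 5) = (g - 3)*(g + 1)*(g - 5)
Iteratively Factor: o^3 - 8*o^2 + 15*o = (o)*(o^2 - 8*o + 15) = o*(o - 5)*(o - 3)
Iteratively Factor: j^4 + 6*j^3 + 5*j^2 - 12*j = (j)*(j^3 + 6*j^2 + 5*j - 12) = j*(j + 3)*(j^2 + 3*j - 4) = j*(j + 3)*(j + 4)*(j - 1)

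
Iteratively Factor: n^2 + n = (n + 1)*(n)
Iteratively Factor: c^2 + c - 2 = (c - 1)*(c + 2)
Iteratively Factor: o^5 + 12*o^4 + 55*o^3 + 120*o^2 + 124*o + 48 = (o + 2)*(o^4 + 10*o^3 + 35*o^2 + 50*o + 24) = (o + 2)*(o + 4)*(o^3 + 6*o^2 + 11*o + 6) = (o + 1)*(o + 2)*(o + 4)*(o^2 + 5*o + 6) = (o + 1)*(o + 2)^2*(o + 4)*(o + 3)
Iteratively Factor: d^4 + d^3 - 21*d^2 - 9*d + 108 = (d + 4)*(d^3 - 3*d^2 - 9*d + 27) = (d + 3)*(d + 4)*(d^2 - 6*d + 9) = (d - 3)*(d + 3)*(d + 4)*(d - 3)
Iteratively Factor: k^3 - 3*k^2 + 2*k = (k - 1)*(k^2 - 2*k) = k*(k - 1)*(k - 2)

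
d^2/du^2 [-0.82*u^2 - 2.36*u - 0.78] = -1.64000000000000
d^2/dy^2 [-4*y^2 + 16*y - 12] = -8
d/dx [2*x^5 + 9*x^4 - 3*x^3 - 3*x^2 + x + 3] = 10*x^4 + 36*x^3 - 9*x^2 - 6*x + 1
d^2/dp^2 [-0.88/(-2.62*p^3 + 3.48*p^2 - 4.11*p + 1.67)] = ((6.1248 - 13.8336*p)*(2.62*p^3 - 3.48*p^2 + 4.11*p - 1.67) + 0.88*(7.86*p^2 - 6.96*p + 4.11)*(15.72*p^2 - 13.92*p + 8.22))/(2.62*p^3 - 3.48*p^2 + 4.11*p - 1.67)^3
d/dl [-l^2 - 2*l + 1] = -2*l - 2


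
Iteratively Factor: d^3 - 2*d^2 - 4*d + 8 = (d - 2)*(d^2 - 4) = (d - 2)*(d + 2)*(d - 2)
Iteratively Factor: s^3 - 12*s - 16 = (s + 2)*(s^2 - 2*s - 8) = (s + 2)^2*(s - 4)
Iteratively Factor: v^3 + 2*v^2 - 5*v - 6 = (v + 1)*(v^2 + v - 6) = (v + 1)*(v + 3)*(v - 2)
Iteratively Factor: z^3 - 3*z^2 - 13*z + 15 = (z - 5)*(z^2 + 2*z - 3) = (z - 5)*(z - 1)*(z + 3)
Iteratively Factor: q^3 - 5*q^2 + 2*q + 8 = (q + 1)*(q^2 - 6*q + 8) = (q - 4)*(q + 1)*(q - 2)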